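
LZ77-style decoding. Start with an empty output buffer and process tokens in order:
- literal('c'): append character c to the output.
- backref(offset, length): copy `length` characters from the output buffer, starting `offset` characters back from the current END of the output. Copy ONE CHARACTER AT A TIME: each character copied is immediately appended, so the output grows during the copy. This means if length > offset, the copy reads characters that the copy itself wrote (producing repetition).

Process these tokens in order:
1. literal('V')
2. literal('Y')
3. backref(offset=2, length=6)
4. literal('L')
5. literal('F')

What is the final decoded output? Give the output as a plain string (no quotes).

Answer: VYVYVYVYLF

Derivation:
Token 1: literal('V'). Output: "V"
Token 2: literal('Y'). Output: "VY"
Token 3: backref(off=2, len=6) (overlapping!). Copied 'VYVYVY' from pos 0. Output: "VYVYVYVY"
Token 4: literal('L'). Output: "VYVYVYVYL"
Token 5: literal('F'). Output: "VYVYVYVYLF"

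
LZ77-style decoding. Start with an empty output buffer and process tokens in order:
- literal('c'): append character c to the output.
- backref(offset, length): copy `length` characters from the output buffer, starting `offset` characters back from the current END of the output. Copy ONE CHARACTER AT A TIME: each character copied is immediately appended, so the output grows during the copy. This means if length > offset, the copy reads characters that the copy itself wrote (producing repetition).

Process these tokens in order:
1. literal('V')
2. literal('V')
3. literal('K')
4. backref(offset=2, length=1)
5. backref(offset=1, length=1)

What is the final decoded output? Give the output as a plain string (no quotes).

Answer: VVKVV

Derivation:
Token 1: literal('V'). Output: "V"
Token 2: literal('V'). Output: "VV"
Token 3: literal('K'). Output: "VVK"
Token 4: backref(off=2, len=1). Copied 'V' from pos 1. Output: "VVKV"
Token 5: backref(off=1, len=1). Copied 'V' from pos 3. Output: "VVKVV"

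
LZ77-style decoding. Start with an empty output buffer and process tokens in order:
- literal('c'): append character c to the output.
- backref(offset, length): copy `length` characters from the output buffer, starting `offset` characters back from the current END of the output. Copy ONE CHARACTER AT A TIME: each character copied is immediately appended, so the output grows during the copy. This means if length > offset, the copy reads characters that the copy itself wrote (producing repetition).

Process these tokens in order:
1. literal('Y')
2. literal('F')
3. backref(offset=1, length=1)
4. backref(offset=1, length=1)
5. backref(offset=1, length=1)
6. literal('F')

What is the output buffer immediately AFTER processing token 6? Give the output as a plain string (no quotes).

Answer: YFFFFF

Derivation:
Token 1: literal('Y'). Output: "Y"
Token 2: literal('F'). Output: "YF"
Token 3: backref(off=1, len=1). Copied 'F' from pos 1. Output: "YFF"
Token 4: backref(off=1, len=1). Copied 'F' from pos 2. Output: "YFFF"
Token 5: backref(off=1, len=1). Copied 'F' from pos 3. Output: "YFFFF"
Token 6: literal('F'). Output: "YFFFFF"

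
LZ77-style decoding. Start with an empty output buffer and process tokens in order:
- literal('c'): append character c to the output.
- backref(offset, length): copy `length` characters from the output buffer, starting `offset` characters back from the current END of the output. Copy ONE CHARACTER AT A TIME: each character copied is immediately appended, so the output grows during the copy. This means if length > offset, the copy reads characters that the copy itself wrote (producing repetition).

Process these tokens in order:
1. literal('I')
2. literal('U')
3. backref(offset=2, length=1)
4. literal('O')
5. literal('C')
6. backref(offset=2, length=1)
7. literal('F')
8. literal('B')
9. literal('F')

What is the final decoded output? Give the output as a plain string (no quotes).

Token 1: literal('I'). Output: "I"
Token 2: literal('U'). Output: "IU"
Token 3: backref(off=2, len=1). Copied 'I' from pos 0. Output: "IUI"
Token 4: literal('O'). Output: "IUIO"
Token 5: literal('C'). Output: "IUIOC"
Token 6: backref(off=2, len=1). Copied 'O' from pos 3. Output: "IUIOCO"
Token 7: literal('F'). Output: "IUIOCOF"
Token 8: literal('B'). Output: "IUIOCOFB"
Token 9: literal('F'). Output: "IUIOCOFBF"

Answer: IUIOCOFBF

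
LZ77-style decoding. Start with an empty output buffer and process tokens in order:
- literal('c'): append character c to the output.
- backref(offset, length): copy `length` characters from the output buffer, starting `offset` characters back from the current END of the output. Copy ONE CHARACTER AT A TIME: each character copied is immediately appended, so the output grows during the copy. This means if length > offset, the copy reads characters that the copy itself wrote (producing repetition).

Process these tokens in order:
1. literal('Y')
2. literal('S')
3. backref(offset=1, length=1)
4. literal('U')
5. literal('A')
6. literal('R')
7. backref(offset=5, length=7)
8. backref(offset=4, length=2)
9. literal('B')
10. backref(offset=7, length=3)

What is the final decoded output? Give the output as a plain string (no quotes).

Answer: YSSUARSSUARSSARBARS

Derivation:
Token 1: literal('Y'). Output: "Y"
Token 2: literal('S'). Output: "YS"
Token 3: backref(off=1, len=1). Copied 'S' from pos 1. Output: "YSS"
Token 4: literal('U'). Output: "YSSU"
Token 5: literal('A'). Output: "YSSUA"
Token 6: literal('R'). Output: "YSSUAR"
Token 7: backref(off=5, len=7) (overlapping!). Copied 'SSUARSS' from pos 1. Output: "YSSUARSSUARSS"
Token 8: backref(off=4, len=2). Copied 'AR' from pos 9. Output: "YSSUARSSUARSSAR"
Token 9: literal('B'). Output: "YSSUARSSUARSSARB"
Token 10: backref(off=7, len=3). Copied 'ARS' from pos 9. Output: "YSSUARSSUARSSARBARS"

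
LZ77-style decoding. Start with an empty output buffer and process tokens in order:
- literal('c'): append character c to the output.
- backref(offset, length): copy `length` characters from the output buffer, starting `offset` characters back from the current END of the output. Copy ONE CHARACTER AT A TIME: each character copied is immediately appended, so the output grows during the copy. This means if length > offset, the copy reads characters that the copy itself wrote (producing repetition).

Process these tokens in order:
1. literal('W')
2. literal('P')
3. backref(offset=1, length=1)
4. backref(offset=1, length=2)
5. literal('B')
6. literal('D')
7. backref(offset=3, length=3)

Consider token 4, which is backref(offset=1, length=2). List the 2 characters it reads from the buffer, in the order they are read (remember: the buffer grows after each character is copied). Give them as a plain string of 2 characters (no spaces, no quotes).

Token 1: literal('W'). Output: "W"
Token 2: literal('P'). Output: "WP"
Token 3: backref(off=1, len=1). Copied 'P' from pos 1. Output: "WPP"
Token 4: backref(off=1, len=2). Buffer before: "WPP" (len 3)
  byte 1: read out[2]='P', append. Buffer now: "WPPP"
  byte 2: read out[3]='P', append. Buffer now: "WPPPP"

Answer: PP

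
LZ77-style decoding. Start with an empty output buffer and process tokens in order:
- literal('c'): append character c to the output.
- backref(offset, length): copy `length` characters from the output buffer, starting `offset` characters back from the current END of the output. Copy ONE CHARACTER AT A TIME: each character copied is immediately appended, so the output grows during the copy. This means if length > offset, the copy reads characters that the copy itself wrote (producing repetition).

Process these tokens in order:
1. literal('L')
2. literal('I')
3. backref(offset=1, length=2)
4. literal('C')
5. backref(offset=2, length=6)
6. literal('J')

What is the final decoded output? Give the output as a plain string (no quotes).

Answer: LIIICICICICJ

Derivation:
Token 1: literal('L'). Output: "L"
Token 2: literal('I'). Output: "LI"
Token 3: backref(off=1, len=2) (overlapping!). Copied 'II' from pos 1. Output: "LIII"
Token 4: literal('C'). Output: "LIIIC"
Token 5: backref(off=2, len=6) (overlapping!). Copied 'ICICIC' from pos 3. Output: "LIIICICICIC"
Token 6: literal('J'). Output: "LIIICICICICJ"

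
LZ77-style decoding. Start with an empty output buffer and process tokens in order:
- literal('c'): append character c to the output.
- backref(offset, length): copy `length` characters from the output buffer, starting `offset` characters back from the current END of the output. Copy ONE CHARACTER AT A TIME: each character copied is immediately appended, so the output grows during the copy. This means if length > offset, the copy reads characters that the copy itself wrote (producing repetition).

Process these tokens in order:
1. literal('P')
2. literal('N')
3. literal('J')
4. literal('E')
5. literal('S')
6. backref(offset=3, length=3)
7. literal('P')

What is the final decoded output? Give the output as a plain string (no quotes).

Answer: PNJESJESP

Derivation:
Token 1: literal('P'). Output: "P"
Token 2: literal('N'). Output: "PN"
Token 3: literal('J'). Output: "PNJ"
Token 4: literal('E'). Output: "PNJE"
Token 5: literal('S'). Output: "PNJES"
Token 6: backref(off=3, len=3). Copied 'JES' from pos 2. Output: "PNJESJES"
Token 7: literal('P'). Output: "PNJESJESP"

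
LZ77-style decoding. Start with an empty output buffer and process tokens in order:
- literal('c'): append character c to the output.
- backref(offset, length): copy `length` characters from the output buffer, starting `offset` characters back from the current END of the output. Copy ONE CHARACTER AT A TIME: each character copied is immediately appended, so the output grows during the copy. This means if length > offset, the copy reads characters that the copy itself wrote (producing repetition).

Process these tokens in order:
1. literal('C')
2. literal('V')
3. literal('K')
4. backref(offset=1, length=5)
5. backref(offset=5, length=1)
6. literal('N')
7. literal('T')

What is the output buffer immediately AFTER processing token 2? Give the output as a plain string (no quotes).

Answer: CV

Derivation:
Token 1: literal('C'). Output: "C"
Token 2: literal('V'). Output: "CV"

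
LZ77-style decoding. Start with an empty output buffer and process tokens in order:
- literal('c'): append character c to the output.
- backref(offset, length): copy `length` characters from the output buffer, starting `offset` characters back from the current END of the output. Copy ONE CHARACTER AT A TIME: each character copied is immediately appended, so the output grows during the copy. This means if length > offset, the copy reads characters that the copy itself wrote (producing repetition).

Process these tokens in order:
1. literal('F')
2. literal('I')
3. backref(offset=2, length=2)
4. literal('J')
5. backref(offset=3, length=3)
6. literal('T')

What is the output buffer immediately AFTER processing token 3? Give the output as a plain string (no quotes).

Answer: FIFI

Derivation:
Token 1: literal('F'). Output: "F"
Token 2: literal('I'). Output: "FI"
Token 3: backref(off=2, len=2). Copied 'FI' from pos 0. Output: "FIFI"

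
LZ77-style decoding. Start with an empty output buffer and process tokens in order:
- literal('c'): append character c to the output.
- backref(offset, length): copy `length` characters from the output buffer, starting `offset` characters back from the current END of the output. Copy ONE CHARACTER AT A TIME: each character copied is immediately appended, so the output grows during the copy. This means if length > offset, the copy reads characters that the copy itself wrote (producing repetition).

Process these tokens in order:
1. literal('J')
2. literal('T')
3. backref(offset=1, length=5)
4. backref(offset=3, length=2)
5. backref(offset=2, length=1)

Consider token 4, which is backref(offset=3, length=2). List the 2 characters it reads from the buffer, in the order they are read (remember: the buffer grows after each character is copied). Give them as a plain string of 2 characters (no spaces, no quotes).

Answer: TT

Derivation:
Token 1: literal('J'). Output: "J"
Token 2: literal('T'). Output: "JT"
Token 3: backref(off=1, len=5) (overlapping!). Copied 'TTTTT' from pos 1. Output: "JTTTTTT"
Token 4: backref(off=3, len=2). Buffer before: "JTTTTTT" (len 7)
  byte 1: read out[4]='T', append. Buffer now: "JTTTTTTT"
  byte 2: read out[5]='T', append. Buffer now: "JTTTTTTTT"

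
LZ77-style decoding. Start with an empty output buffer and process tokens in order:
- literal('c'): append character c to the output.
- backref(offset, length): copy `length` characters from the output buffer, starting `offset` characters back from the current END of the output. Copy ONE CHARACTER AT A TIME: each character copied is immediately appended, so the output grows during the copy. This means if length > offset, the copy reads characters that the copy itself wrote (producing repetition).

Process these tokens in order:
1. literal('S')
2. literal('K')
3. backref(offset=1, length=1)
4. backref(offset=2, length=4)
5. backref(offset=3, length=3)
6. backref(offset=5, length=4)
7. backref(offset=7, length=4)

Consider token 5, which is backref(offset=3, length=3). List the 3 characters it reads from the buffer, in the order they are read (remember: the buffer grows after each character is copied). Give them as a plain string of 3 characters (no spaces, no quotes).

Token 1: literal('S'). Output: "S"
Token 2: literal('K'). Output: "SK"
Token 3: backref(off=1, len=1). Copied 'K' from pos 1. Output: "SKK"
Token 4: backref(off=2, len=4) (overlapping!). Copied 'KKKK' from pos 1. Output: "SKKKKKK"
Token 5: backref(off=3, len=3). Buffer before: "SKKKKKK" (len 7)
  byte 1: read out[4]='K', append. Buffer now: "SKKKKKKK"
  byte 2: read out[5]='K', append. Buffer now: "SKKKKKKKK"
  byte 3: read out[6]='K', append. Buffer now: "SKKKKKKKKK"

Answer: KKK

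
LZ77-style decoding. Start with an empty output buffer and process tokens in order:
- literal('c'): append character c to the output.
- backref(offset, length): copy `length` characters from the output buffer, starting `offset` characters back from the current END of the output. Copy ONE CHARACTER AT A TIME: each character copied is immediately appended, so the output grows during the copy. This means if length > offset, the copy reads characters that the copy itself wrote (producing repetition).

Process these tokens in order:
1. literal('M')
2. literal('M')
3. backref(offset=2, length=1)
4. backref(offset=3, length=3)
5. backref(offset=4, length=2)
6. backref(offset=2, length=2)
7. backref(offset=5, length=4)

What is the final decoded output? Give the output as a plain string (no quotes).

Token 1: literal('M'). Output: "M"
Token 2: literal('M'). Output: "MM"
Token 3: backref(off=2, len=1). Copied 'M' from pos 0. Output: "MMM"
Token 4: backref(off=3, len=3). Copied 'MMM' from pos 0. Output: "MMMMMM"
Token 5: backref(off=4, len=2). Copied 'MM' from pos 2. Output: "MMMMMMMM"
Token 6: backref(off=2, len=2). Copied 'MM' from pos 6. Output: "MMMMMMMMMM"
Token 7: backref(off=5, len=4). Copied 'MMMM' from pos 5. Output: "MMMMMMMMMMMMMM"

Answer: MMMMMMMMMMMMMM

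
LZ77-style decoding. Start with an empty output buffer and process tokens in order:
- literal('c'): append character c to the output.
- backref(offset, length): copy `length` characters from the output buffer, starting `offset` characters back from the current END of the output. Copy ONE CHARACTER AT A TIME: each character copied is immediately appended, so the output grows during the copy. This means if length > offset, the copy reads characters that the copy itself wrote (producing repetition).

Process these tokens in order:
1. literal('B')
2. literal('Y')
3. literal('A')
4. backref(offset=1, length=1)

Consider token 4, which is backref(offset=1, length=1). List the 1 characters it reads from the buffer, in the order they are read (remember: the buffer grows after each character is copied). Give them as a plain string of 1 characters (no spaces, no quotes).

Token 1: literal('B'). Output: "B"
Token 2: literal('Y'). Output: "BY"
Token 3: literal('A'). Output: "BYA"
Token 4: backref(off=1, len=1). Buffer before: "BYA" (len 3)
  byte 1: read out[2]='A', append. Buffer now: "BYAA"

Answer: A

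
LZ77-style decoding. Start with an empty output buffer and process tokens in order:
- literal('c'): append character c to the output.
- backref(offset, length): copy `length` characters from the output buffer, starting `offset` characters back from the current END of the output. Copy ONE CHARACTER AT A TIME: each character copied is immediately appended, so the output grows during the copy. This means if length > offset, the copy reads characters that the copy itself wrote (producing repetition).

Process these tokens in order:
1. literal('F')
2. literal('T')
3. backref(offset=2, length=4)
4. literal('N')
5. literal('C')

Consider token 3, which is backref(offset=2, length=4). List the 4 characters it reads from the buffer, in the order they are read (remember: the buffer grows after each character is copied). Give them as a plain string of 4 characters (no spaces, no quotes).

Token 1: literal('F'). Output: "F"
Token 2: literal('T'). Output: "FT"
Token 3: backref(off=2, len=4). Buffer before: "FT" (len 2)
  byte 1: read out[0]='F', append. Buffer now: "FTF"
  byte 2: read out[1]='T', append. Buffer now: "FTFT"
  byte 3: read out[2]='F', append. Buffer now: "FTFTF"
  byte 4: read out[3]='T', append. Buffer now: "FTFTFT"

Answer: FTFT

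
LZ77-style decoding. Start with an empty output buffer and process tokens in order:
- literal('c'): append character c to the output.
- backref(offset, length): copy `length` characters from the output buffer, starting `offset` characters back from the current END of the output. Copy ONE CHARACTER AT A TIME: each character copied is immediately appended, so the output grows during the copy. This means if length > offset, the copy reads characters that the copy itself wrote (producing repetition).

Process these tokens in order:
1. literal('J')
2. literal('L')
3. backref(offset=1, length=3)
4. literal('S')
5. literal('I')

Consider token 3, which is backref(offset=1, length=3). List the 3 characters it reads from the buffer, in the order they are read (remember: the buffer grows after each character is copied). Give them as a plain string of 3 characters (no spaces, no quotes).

Answer: LLL

Derivation:
Token 1: literal('J'). Output: "J"
Token 2: literal('L'). Output: "JL"
Token 3: backref(off=1, len=3). Buffer before: "JL" (len 2)
  byte 1: read out[1]='L', append. Buffer now: "JLL"
  byte 2: read out[2]='L', append. Buffer now: "JLLL"
  byte 3: read out[3]='L', append. Buffer now: "JLLLL"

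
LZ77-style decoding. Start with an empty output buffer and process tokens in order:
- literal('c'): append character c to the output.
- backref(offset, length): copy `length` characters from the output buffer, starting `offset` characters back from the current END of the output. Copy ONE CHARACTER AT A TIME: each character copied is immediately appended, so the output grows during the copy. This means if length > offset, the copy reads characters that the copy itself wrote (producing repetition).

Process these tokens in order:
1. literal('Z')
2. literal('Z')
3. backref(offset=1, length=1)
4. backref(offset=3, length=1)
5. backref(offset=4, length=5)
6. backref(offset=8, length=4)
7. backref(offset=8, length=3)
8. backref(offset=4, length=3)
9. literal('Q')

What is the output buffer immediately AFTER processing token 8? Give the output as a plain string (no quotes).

Token 1: literal('Z'). Output: "Z"
Token 2: literal('Z'). Output: "ZZ"
Token 3: backref(off=1, len=1). Copied 'Z' from pos 1. Output: "ZZZ"
Token 4: backref(off=3, len=1). Copied 'Z' from pos 0. Output: "ZZZZ"
Token 5: backref(off=4, len=5) (overlapping!). Copied 'ZZZZZ' from pos 0. Output: "ZZZZZZZZZ"
Token 6: backref(off=8, len=4). Copied 'ZZZZ' from pos 1. Output: "ZZZZZZZZZZZZZ"
Token 7: backref(off=8, len=3). Copied 'ZZZ' from pos 5. Output: "ZZZZZZZZZZZZZZZZ"
Token 8: backref(off=4, len=3). Copied 'ZZZ' from pos 12. Output: "ZZZZZZZZZZZZZZZZZZZ"

Answer: ZZZZZZZZZZZZZZZZZZZ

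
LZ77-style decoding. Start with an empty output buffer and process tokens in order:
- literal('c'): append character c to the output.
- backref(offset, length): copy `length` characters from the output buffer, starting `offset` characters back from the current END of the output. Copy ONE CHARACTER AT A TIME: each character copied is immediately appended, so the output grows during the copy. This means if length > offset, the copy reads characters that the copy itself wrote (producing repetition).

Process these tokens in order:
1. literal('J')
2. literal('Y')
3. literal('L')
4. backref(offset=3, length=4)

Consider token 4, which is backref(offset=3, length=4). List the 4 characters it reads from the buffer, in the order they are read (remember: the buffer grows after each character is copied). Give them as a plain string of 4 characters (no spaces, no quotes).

Token 1: literal('J'). Output: "J"
Token 2: literal('Y'). Output: "JY"
Token 3: literal('L'). Output: "JYL"
Token 4: backref(off=3, len=4). Buffer before: "JYL" (len 3)
  byte 1: read out[0]='J', append. Buffer now: "JYLJ"
  byte 2: read out[1]='Y', append. Buffer now: "JYLJY"
  byte 3: read out[2]='L', append. Buffer now: "JYLJYL"
  byte 4: read out[3]='J', append. Buffer now: "JYLJYLJ"

Answer: JYLJ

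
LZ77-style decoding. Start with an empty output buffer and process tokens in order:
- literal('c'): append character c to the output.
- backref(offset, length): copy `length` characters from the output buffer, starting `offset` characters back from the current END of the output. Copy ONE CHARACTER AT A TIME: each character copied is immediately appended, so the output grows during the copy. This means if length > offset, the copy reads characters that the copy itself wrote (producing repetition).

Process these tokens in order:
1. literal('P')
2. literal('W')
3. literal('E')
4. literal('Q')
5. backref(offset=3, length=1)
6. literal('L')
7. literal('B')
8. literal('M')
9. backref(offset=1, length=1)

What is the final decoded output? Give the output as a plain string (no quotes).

Token 1: literal('P'). Output: "P"
Token 2: literal('W'). Output: "PW"
Token 3: literal('E'). Output: "PWE"
Token 4: literal('Q'). Output: "PWEQ"
Token 5: backref(off=3, len=1). Copied 'W' from pos 1. Output: "PWEQW"
Token 6: literal('L'). Output: "PWEQWL"
Token 7: literal('B'). Output: "PWEQWLB"
Token 8: literal('M'). Output: "PWEQWLBM"
Token 9: backref(off=1, len=1). Copied 'M' from pos 7. Output: "PWEQWLBMM"

Answer: PWEQWLBMM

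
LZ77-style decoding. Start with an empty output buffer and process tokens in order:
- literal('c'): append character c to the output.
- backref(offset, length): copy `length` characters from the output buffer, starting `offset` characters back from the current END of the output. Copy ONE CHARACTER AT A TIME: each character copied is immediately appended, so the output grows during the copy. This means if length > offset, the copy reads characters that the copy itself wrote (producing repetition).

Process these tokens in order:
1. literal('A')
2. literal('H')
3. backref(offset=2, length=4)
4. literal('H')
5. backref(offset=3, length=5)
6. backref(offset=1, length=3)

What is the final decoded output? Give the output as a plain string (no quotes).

Token 1: literal('A'). Output: "A"
Token 2: literal('H'). Output: "AH"
Token 3: backref(off=2, len=4) (overlapping!). Copied 'AHAH' from pos 0. Output: "AHAHAH"
Token 4: literal('H'). Output: "AHAHAHH"
Token 5: backref(off=3, len=5) (overlapping!). Copied 'AHHAH' from pos 4. Output: "AHAHAHHAHHAH"
Token 6: backref(off=1, len=3) (overlapping!). Copied 'HHH' from pos 11. Output: "AHAHAHHAHHAHHHH"

Answer: AHAHAHHAHHAHHHH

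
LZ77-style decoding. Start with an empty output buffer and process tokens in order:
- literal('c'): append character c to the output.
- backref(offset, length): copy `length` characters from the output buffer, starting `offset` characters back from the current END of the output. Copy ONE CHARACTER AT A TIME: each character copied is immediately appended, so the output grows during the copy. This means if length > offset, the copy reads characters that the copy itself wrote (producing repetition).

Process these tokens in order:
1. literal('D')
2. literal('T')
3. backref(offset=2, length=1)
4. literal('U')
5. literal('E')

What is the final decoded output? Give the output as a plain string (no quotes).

Token 1: literal('D'). Output: "D"
Token 2: literal('T'). Output: "DT"
Token 3: backref(off=2, len=1). Copied 'D' from pos 0. Output: "DTD"
Token 4: literal('U'). Output: "DTDU"
Token 5: literal('E'). Output: "DTDUE"

Answer: DTDUE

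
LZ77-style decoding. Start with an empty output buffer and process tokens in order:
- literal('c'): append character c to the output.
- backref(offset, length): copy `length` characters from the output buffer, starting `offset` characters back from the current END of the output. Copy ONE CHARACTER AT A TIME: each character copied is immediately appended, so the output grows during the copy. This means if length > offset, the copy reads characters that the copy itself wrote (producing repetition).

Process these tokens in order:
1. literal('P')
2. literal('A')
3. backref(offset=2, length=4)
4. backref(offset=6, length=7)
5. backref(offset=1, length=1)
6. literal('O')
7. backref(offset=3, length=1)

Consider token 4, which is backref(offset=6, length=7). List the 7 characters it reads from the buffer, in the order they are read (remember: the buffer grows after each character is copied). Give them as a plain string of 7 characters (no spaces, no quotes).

Token 1: literal('P'). Output: "P"
Token 2: literal('A'). Output: "PA"
Token 3: backref(off=2, len=4) (overlapping!). Copied 'PAPA' from pos 0. Output: "PAPAPA"
Token 4: backref(off=6, len=7). Buffer before: "PAPAPA" (len 6)
  byte 1: read out[0]='P', append. Buffer now: "PAPAPAP"
  byte 2: read out[1]='A', append. Buffer now: "PAPAPAPA"
  byte 3: read out[2]='P', append. Buffer now: "PAPAPAPAP"
  byte 4: read out[3]='A', append. Buffer now: "PAPAPAPAPA"
  byte 5: read out[4]='P', append. Buffer now: "PAPAPAPAPAP"
  byte 6: read out[5]='A', append. Buffer now: "PAPAPAPAPAPA"
  byte 7: read out[6]='P', append. Buffer now: "PAPAPAPAPAPAP"

Answer: PAPAPAP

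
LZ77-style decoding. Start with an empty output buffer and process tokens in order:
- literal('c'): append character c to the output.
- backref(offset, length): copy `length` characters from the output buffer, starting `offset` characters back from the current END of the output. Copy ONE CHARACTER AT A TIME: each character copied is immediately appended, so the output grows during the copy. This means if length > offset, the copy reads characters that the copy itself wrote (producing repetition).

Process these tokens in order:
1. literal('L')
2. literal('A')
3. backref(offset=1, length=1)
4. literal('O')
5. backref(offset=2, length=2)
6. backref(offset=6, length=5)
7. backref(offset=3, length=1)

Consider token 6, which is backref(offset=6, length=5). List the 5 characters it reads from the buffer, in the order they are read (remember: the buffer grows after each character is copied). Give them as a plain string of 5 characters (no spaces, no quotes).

Token 1: literal('L'). Output: "L"
Token 2: literal('A'). Output: "LA"
Token 3: backref(off=1, len=1). Copied 'A' from pos 1. Output: "LAA"
Token 4: literal('O'). Output: "LAAO"
Token 5: backref(off=2, len=2). Copied 'AO' from pos 2. Output: "LAAOAO"
Token 6: backref(off=6, len=5). Buffer before: "LAAOAO" (len 6)
  byte 1: read out[0]='L', append. Buffer now: "LAAOAOL"
  byte 2: read out[1]='A', append. Buffer now: "LAAOAOLA"
  byte 3: read out[2]='A', append. Buffer now: "LAAOAOLAA"
  byte 4: read out[3]='O', append. Buffer now: "LAAOAOLAAO"
  byte 5: read out[4]='A', append. Buffer now: "LAAOAOLAAOA"

Answer: LAAOA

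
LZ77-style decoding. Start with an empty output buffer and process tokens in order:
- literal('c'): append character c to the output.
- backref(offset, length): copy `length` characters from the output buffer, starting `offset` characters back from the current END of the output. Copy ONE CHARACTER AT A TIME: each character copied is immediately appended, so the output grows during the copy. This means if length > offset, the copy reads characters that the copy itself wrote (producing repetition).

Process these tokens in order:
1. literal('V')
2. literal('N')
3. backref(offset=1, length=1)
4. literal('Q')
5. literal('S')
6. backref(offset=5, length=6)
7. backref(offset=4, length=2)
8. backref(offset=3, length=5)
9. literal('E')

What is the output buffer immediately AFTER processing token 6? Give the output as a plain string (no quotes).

Token 1: literal('V'). Output: "V"
Token 2: literal('N'). Output: "VN"
Token 3: backref(off=1, len=1). Copied 'N' from pos 1. Output: "VNN"
Token 4: literal('Q'). Output: "VNNQ"
Token 5: literal('S'). Output: "VNNQS"
Token 6: backref(off=5, len=6) (overlapping!). Copied 'VNNQSV' from pos 0. Output: "VNNQSVNNQSV"

Answer: VNNQSVNNQSV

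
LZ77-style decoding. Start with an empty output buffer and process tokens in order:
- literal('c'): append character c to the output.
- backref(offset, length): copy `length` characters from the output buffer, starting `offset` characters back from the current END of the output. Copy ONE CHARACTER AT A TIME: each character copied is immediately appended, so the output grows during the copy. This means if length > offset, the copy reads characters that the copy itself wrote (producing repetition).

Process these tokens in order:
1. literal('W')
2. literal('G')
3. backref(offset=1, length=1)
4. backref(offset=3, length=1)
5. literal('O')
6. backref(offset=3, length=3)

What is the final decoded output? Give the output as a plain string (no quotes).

Token 1: literal('W'). Output: "W"
Token 2: literal('G'). Output: "WG"
Token 3: backref(off=1, len=1). Copied 'G' from pos 1. Output: "WGG"
Token 4: backref(off=3, len=1). Copied 'W' from pos 0. Output: "WGGW"
Token 5: literal('O'). Output: "WGGWO"
Token 6: backref(off=3, len=3). Copied 'GWO' from pos 2. Output: "WGGWOGWO"

Answer: WGGWOGWO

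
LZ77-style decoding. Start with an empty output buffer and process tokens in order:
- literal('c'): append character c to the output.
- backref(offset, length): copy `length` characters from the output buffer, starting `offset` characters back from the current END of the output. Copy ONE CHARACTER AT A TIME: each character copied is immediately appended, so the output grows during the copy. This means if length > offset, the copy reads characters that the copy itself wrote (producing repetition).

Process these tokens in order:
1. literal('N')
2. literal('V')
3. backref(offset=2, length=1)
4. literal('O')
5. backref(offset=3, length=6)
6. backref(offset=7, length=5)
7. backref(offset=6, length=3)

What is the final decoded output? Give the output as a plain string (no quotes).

Answer: NVNOVNOVNOOVNOVOOV

Derivation:
Token 1: literal('N'). Output: "N"
Token 2: literal('V'). Output: "NV"
Token 3: backref(off=2, len=1). Copied 'N' from pos 0. Output: "NVN"
Token 4: literal('O'). Output: "NVNO"
Token 5: backref(off=3, len=6) (overlapping!). Copied 'VNOVNO' from pos 1. Output: "NVNOVNOVNO"
Token 6: backref(off=7, len=5). Copied 'OVNOV' from pos 3. Output: "NVNOVNOVNOOVNOV"
Token 7: backref(off=6, len=3). Copied 'OOV' from pos 9. Output: "NVNOVNOVNOOVNOVOOV"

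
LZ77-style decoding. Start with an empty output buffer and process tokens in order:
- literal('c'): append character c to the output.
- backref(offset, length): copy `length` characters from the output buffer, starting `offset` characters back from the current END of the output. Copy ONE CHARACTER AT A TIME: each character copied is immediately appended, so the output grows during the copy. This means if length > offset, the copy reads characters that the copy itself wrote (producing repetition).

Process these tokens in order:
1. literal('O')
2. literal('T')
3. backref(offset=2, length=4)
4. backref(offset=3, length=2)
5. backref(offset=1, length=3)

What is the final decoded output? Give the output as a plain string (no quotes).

Answer: OTOTOTTOOOO

Derivation:
Token 1: literal('O'). Output: "O"
Token 2: literal('T'). Output: "OT"
Token 3: backref(off=2, len=4) (overlapping!). Copied 'OTOT' from pos 0. Output: "OTOTOT"
Token 4: backref(off=3, len=2). Copied 'TO' from pos 3. Output: "OTOTOTTO"
Token 5: backref(off=1, len=3) (overlapping!). Copied 'OOO' from pos 7. Output: "OTOTOTTOOOO"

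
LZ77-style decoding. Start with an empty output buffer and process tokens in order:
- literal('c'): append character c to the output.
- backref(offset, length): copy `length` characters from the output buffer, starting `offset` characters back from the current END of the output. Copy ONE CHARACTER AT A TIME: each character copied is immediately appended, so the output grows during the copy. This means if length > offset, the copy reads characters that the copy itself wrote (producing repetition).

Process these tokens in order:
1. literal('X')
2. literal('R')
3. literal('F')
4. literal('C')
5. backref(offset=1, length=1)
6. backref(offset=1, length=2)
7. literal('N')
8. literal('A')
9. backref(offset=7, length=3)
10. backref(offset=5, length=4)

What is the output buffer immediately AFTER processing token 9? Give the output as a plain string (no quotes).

Token 1: literal('X'). Output: "X"
Token 2: literal('R'). Output: "XR"
Token 3: literal('F'). Output: "XRF"
Token 4: literal('C'). Output: "XRFC"
Token 5: backref(off=1, len=1). Copied 'C' from pos 3. Output: "XRFCC"
Token 6: backref(off=1, len=2) (overlapping!). Copied 'CC' from pos 4. Output: "XRFCCCC"
Token 7: literal('N'). Output: "XRFCCCCN"
Token 8: literal('A'). Output: "XRFCCCCNA"
Token 9: backref(off=7, len=3). Copied 'FCC' from pos 2. Output: "XRFCCCCNAFCC"

Answer: XRFCCCCNAFCC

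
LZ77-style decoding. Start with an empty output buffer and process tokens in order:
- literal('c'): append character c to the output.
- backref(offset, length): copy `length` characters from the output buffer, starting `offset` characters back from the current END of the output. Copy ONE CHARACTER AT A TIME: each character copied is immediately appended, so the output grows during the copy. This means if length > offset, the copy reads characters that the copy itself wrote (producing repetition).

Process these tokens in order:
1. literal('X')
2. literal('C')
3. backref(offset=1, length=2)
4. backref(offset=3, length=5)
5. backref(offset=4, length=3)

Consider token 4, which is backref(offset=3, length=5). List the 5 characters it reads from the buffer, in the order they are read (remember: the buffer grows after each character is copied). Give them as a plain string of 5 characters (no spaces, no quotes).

Answer: CCCCC

Derivation:
Token 1: literal('X'). Output: "X"
Token 2: literal('C'). Output: "XC"
Token 3: backref(off=1, len=2) (overlapping!). Copied 'CC' from pos 1. Output: "XCCC"
Token 4: backref(off=3, len=5). Buffer before: "XCCC" (len 4)
  byte 1: read out[1]='C', append. Buffer now: "XCCCC"
  byte 2: read out[2]='C', append. Buffer now: "XCCCCC"
  byte 3: read out[3]='C', append. Buffer now: "XCCCCCC"
  byte 4: read out[4]='C', append. Buffer now: "XCCCCCCC"
  byte 5: read out[5]='C', append. Buffer now: "XCCCCCCCC"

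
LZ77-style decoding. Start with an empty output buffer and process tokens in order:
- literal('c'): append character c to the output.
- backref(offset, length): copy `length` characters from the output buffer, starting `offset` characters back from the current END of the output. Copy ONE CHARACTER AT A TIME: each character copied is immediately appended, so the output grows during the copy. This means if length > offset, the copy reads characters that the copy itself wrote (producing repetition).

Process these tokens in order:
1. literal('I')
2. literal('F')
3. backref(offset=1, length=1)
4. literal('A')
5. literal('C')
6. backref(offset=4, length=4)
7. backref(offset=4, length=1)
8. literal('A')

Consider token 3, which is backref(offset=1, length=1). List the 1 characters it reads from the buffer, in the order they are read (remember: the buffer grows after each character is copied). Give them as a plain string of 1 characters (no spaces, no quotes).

Answer: F

Derivation:
Token 1: literal('I'). Output: "I"
Token 2: literal('F'). Output: "IF"
Token 3: backref(off=1, len=1). Buffer before: "IF" (len 2)
  byte 1: read out[1]='F', append. Buffer now: "IFF"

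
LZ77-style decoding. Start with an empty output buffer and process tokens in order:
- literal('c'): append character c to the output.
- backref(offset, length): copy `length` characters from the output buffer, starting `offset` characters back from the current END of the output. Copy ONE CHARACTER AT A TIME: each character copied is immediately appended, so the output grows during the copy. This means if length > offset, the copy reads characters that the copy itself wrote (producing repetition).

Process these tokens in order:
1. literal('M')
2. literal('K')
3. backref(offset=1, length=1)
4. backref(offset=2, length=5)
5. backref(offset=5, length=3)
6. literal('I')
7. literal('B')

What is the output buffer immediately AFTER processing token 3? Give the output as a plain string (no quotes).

Token 1: literal('M'). Output: "M"
Token 2: literal('K'). Output: "MK"
Token 3: backref(off=1, len=1). Copied 'K' from pos 1. Output: "MKK"

Answer: MKK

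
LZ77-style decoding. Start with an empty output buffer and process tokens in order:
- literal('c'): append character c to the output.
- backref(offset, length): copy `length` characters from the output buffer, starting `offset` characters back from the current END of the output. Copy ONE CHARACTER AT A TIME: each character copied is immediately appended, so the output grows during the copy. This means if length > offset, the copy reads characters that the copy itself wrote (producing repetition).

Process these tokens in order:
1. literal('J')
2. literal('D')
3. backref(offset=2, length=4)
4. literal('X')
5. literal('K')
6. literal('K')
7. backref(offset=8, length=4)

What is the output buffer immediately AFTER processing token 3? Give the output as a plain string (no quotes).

Token 1: literal('J'). Output: "J"
Token 2: literal('D'). Output: "JD"
Token 3: backref(off=2, len=4) (overlapping!). Copied 'JDJD' from pos 0. Output: "JDJDJD"

Answer: JDJDJD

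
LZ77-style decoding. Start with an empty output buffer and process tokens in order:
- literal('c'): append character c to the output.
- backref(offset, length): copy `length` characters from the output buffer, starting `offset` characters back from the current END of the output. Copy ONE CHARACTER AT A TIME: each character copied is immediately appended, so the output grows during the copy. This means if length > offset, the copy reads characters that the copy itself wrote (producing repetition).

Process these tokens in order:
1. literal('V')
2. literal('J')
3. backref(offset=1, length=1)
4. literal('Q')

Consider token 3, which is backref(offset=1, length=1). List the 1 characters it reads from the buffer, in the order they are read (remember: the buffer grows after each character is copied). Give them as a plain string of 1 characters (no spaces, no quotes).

Token 1: literal('V'). Output: "V"
Token 2: literal('J'). Output: "VJ"
Token 3: backref(off=1, len=1). Buffer before: "VJ" (len 2)
  byte 1: read out[1]='J', append. Buffer now: "VJJ"

Answer: J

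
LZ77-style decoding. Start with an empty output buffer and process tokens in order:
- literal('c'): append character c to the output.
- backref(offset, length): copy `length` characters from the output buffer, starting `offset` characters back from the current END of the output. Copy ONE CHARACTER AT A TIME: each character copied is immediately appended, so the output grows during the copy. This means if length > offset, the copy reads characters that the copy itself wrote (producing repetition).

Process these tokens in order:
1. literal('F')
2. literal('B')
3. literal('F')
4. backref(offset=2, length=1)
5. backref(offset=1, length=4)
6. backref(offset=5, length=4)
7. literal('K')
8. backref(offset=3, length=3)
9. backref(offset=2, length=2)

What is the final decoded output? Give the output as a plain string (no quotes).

Token 1: literal('F'). Output: "F"
Token 2: literal('B'). Output: "FB"
Token 3: literal('F'). Output: "FBF"
Token 4: backref(off=2, len=1). Copied 'B' from pos 1. Output: "FBFB"
Token 5: backref(off=1, len=4) (overlapping!). Copied 'BBBB' from pos 3. Output: "FBFBBBBB"
Token 6: backref(off=5, len=4). Copied 'BBBB' from pos 3. Output: "FBFBBBBBBBBB"
Token 7: literal('K'). Output: "FBFBBBBBBBBBK"
Token 8: backref(off=3, len=3). Copied 'BBK' from pos 10. Output: "FBFBBBBBBBBBKBBK"
Token 9: backref(off=2, len=2). Copied 'BK' from pos 14. Output: "FBFBBBBBBBBBKBBKBK"

Answer: FBFBBBBBBBBBKBBKBK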